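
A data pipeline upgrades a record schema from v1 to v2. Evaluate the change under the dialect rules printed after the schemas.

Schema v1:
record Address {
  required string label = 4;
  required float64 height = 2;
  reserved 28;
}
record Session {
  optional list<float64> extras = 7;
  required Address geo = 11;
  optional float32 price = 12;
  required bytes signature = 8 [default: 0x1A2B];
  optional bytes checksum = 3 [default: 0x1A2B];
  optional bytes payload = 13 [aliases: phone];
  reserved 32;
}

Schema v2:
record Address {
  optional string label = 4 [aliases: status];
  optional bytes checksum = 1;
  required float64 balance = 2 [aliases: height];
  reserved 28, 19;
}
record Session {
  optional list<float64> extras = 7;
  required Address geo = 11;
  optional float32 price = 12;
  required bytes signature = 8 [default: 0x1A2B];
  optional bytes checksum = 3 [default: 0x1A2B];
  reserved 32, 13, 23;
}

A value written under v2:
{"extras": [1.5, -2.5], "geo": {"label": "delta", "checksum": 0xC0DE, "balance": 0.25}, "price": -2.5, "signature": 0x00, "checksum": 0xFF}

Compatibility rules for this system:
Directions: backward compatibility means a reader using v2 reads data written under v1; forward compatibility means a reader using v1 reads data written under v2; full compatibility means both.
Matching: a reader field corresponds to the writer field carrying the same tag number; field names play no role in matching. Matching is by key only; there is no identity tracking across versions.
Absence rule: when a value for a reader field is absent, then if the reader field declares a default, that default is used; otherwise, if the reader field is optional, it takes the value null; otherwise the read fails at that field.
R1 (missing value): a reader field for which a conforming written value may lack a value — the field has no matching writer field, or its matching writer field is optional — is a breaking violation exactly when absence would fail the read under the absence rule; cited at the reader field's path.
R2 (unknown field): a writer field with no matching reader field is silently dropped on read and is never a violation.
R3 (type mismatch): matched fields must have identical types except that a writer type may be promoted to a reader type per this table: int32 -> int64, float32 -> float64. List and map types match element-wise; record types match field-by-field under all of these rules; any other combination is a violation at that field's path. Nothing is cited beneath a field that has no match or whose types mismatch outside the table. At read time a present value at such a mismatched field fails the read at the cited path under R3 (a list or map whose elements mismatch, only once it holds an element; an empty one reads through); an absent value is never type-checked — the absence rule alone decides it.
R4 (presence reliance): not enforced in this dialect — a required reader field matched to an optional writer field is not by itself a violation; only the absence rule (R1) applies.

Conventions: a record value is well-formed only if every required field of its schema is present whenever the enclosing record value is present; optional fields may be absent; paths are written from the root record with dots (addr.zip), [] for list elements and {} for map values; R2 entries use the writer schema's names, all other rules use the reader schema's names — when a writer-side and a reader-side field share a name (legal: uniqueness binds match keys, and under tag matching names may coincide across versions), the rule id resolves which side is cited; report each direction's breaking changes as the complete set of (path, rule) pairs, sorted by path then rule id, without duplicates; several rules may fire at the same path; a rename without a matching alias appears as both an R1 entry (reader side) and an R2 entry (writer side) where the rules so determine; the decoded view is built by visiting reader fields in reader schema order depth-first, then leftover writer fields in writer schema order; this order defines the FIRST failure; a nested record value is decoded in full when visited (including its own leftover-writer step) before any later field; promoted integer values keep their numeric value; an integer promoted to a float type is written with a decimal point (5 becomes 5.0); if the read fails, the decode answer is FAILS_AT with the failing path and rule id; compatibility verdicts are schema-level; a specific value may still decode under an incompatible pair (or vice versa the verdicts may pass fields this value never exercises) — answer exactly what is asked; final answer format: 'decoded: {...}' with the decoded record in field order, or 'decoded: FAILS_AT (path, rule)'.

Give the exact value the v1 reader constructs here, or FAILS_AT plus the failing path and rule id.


the writer's type comes first in each Session pair
migrating the Session value to v1:
  extras := [1.5, -2.5]
  geo.label := "delta"
  geo.height := 0.25 (from writer balance)
  writer geo.checksum: no reader field; dropped
  price := -2.5
  signature := 0x00
  checksum := 0xFF
  payload := null (missing; optional => null)
  => decoded: {"extras": [1.5, -2.5], "geo": {"label": "delta", "height": 0.25}, "price": -2.5, "signature": 0x00, "checksum": 0xFF, "payload": null}
diffs on Session not affecting the asked answer:
  added field checksum to record Address: optional bytes, tag 1 (in v2 it sits immediately before balance) -> triggers nothing under the printed rules; the Session answer is the same either way
  renamed field height to balance in record Address (alias height declared on the renamed field) -> triggers nothing under the printed rules; the Session answer is the same either way
  removed field payload from record Session (its key 13 joins the reserved list) -> triggers nothing under the printed rules; the Session answer is the same either way
  field label in record Address: required changed to optional -> matters for Session compatibility verdicts, not for this value's decode

decoded: {"extras": [1.5, -2.5], "geo": {"label": "delta", "height": 0.25}, "price": -2.5, "signature": 0x00, "checksum": 0xFF, "payload": null}


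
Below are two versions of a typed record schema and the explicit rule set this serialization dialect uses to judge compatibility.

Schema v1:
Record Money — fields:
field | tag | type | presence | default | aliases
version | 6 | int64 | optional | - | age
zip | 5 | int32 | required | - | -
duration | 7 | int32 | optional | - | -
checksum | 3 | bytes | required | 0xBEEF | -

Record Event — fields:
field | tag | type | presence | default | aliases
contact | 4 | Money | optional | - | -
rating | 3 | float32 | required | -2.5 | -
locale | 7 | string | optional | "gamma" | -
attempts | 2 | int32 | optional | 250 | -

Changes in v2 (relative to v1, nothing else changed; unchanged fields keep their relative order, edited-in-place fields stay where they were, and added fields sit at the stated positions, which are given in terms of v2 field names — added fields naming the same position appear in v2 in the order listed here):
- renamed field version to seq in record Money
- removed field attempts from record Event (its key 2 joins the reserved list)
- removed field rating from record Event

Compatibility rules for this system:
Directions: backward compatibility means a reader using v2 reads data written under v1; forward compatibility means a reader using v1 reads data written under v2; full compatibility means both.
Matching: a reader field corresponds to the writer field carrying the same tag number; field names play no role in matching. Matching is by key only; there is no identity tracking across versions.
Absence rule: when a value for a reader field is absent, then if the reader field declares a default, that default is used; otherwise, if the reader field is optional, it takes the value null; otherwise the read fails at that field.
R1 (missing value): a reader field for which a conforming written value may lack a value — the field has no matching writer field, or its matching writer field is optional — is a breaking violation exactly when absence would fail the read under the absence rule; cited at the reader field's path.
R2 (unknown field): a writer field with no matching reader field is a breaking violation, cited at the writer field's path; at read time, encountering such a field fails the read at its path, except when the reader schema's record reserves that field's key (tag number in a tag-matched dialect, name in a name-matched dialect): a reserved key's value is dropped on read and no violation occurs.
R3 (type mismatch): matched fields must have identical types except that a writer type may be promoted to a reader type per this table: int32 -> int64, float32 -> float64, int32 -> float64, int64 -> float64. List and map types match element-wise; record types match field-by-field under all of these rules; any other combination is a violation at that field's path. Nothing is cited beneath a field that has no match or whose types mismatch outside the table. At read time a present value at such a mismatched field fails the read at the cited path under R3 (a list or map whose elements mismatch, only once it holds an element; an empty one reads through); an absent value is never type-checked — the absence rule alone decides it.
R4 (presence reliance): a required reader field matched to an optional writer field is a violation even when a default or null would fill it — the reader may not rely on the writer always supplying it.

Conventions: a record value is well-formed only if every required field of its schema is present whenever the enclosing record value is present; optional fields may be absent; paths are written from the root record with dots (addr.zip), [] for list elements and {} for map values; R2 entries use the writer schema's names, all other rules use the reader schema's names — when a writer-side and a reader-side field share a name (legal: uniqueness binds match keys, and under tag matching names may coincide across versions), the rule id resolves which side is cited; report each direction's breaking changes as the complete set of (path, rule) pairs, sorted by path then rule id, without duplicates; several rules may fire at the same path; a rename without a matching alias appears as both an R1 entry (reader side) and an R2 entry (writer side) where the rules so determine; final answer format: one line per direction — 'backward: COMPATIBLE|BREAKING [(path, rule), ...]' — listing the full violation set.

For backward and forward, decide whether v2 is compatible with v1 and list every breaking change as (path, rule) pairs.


backward: BREAKING [(rating, R2)]; forward: COMPATIBLE []

in Event below, arrows point writer -> reader
backward analysis of Event with v2 as reader and v1 as writer:
  contact: Money -> Money, writer optional; from contact
  locale: string -> string, writer optional; from locale
  writer field rating has no reader counterpart
  writer field attempts has no reader counterpart
  contact.seq: int64 -> int64, writer optional; from contact.version
  contact.zip: int32 -> int32, writer required; from contact.zip
  contact.duration: int32 -> int32, writer optional; from contact.duration
  contact.checksum: bytes -> bytes, writer required; from contact.checksum
  violation R2 at rating
  => backward: BREAKING (1)
forward analysis of Event with v1 as reader and v2 as writer:
  contact: Money -> Money, writer optional; from contact
  no writer field matches reader rating
  locale: string -> string, writer optional; from locale
  no writer field matches reader attempts
  contact.version: int64 -> int64, writer optional; from contact.seq
  contact.zip: int32 -> int32, writer required; from contact.zip
  contact.duration: int32 -> int32, writer optional; from contact.duration
  contact.checksum: bytes -> bytes, writer required; from contact.checksum
  => forward: COMPATIBLE


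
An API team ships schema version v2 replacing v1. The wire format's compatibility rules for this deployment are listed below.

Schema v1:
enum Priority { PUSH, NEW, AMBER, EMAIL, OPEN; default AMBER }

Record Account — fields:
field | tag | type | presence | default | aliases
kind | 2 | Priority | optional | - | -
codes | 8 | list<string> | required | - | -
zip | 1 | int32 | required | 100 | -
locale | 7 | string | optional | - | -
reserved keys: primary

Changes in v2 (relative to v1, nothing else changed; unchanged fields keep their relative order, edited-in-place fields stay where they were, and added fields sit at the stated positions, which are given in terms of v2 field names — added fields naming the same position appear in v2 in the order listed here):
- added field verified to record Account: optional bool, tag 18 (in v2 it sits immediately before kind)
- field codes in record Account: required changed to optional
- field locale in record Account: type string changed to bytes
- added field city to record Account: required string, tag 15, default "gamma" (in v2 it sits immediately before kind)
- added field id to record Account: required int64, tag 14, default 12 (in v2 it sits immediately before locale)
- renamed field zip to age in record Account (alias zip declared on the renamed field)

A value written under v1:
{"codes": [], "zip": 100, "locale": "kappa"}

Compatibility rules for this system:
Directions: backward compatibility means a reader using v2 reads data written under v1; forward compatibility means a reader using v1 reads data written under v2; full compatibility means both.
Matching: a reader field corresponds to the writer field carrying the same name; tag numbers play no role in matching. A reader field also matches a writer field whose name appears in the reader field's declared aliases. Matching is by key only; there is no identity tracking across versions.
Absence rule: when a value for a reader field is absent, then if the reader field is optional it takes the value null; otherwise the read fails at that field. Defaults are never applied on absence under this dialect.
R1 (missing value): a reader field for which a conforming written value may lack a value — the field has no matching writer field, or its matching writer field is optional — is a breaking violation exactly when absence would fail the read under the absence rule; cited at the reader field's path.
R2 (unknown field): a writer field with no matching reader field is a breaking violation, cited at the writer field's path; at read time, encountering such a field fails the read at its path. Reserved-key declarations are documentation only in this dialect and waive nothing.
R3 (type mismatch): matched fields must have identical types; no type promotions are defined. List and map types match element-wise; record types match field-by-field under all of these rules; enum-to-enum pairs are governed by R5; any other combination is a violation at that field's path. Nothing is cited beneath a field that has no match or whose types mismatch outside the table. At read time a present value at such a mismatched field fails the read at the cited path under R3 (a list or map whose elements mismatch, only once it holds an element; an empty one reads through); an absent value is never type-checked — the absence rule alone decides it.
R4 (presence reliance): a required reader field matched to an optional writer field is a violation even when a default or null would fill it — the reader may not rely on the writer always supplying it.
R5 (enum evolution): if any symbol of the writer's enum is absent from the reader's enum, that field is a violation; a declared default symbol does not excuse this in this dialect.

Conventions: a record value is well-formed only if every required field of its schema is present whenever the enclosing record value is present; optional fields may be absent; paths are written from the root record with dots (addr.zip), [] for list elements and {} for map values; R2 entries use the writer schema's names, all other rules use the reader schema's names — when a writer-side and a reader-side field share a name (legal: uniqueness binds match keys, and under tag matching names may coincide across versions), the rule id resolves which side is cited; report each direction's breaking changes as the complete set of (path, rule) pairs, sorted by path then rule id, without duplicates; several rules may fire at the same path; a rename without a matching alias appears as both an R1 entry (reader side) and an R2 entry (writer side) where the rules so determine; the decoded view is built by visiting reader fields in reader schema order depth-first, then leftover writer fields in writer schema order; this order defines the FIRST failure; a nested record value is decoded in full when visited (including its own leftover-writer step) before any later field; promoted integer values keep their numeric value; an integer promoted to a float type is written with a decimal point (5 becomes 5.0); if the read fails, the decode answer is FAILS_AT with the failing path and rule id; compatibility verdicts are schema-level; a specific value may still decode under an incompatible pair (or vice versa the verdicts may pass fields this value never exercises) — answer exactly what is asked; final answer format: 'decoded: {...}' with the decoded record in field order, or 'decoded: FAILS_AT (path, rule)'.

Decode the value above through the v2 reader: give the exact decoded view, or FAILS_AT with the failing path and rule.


the writer's type comes first in each Account pair
decoding the Account value with the v2 reader:
  verified := null (absent, optional -> null)
  read fails at city under R1 (no fill)
  => FAILS_AT (city, R1)
remaining Account differences; none change what is asked:
  added field verified to record Account: optional bool, tag 18 (in v2 it sits immediately before kind) -> schema-level compatibility only; this Account value's decode is unchanged
  field codes in record Account: required changed to optional -> schema-level compatibility only; this Account value's decode is unchanged
  field locale in record Account: type string changed to bytes -> schema-level compatibility only; this Account value's decode is unchanged
  added field id to record Account: required int64, tag 14, default 12 (in v2 it sits immediately before locale) -> schema-level compatibility only; this Account value's decode is unchanged
  renamed field zip to age in record Account (alias zip declared on the renamed field) -> schema-level compatibility only; this Account value's decode is unchanged

decoded: FAILS_AT (city, R1)


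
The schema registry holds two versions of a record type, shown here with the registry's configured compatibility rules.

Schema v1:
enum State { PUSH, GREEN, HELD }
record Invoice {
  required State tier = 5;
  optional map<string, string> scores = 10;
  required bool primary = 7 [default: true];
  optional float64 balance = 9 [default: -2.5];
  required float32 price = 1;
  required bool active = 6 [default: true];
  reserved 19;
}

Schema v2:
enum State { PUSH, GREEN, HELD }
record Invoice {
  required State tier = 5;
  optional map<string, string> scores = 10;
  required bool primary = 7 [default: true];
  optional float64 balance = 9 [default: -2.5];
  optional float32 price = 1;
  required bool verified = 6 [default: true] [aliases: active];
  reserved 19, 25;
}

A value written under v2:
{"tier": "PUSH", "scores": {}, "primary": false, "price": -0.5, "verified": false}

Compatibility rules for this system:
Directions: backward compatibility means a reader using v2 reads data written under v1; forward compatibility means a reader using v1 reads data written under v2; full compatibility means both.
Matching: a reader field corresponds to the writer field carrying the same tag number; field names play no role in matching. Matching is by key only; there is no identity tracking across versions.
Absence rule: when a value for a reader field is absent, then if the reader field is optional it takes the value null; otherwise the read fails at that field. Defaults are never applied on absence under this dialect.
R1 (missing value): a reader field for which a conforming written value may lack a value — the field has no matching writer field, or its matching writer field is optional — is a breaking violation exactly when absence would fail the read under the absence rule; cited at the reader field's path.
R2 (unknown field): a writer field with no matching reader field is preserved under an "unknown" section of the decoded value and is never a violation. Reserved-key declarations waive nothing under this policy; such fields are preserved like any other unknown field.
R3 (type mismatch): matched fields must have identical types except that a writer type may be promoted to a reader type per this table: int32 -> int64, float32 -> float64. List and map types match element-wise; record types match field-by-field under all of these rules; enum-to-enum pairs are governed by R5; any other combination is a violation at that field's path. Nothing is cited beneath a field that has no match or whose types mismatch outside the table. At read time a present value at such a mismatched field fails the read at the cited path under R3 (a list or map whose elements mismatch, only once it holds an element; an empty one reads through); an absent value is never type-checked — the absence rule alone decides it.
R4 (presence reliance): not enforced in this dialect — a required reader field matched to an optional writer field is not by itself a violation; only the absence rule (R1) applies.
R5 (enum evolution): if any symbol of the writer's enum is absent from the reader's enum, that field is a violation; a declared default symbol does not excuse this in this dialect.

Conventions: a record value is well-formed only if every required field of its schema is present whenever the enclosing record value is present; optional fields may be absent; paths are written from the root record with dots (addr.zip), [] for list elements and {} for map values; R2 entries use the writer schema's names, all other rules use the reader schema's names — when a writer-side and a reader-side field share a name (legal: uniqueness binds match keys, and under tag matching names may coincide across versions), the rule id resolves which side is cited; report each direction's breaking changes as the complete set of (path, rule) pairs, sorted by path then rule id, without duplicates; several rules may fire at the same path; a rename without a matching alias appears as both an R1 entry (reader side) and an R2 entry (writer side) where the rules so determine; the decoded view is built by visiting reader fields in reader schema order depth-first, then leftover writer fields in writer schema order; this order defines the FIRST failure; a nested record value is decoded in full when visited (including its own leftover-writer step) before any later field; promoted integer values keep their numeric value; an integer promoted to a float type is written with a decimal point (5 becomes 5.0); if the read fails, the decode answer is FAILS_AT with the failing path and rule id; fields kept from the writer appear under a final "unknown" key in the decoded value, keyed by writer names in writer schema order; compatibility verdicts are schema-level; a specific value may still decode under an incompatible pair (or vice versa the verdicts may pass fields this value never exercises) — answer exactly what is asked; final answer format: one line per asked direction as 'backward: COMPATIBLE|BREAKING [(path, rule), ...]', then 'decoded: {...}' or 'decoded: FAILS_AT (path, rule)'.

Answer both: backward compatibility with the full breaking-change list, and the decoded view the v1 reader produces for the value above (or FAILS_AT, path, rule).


in Invoice below, arrows point writer -> reader
backward analysis of Invoice with v2 as reader and v1 as writer:
  State -> State, writer required: tier aligns to tier
  map<string, string> -> map<string, string>, writer optional: scores aligns to scores
  bool -> bool, writer required: primary aligns to primary
  float64 -> float64, writer optional: balance aligns to balance
  float32 -> float32, writer required: price aligns to price
  bool -> bool, writer required: verified aligns to active
  nothing fires on Invoice: backward is COMPATIBLE
decode walk for Invoice under reader schema v1:
  tier := "PUSH"
  scores := {}
  primary := false
  balance := null (missing; optional => null)
  price := -0.5
  active := false (from writer verified)
  => decoded: {"tier": "PUSH", "scores": {}, "primary": false, "balance": null, "price": -0.5, "active": false}
the other Invoice changes do not affect what is asked:
  renamed field active to verified in record Invoice (alias active declared on the renamed field) -> triggers nothing under Invoice's printed rules — same verdict
  field price in record Invoice: required changed to optional -> affects forward compatibility only, which is not asked

backward: COMPATIBLE []; decoded: {"tier": "PUSH", "scores": {}, "primary": false, "balance": null, "price": -0.5, "active": false}


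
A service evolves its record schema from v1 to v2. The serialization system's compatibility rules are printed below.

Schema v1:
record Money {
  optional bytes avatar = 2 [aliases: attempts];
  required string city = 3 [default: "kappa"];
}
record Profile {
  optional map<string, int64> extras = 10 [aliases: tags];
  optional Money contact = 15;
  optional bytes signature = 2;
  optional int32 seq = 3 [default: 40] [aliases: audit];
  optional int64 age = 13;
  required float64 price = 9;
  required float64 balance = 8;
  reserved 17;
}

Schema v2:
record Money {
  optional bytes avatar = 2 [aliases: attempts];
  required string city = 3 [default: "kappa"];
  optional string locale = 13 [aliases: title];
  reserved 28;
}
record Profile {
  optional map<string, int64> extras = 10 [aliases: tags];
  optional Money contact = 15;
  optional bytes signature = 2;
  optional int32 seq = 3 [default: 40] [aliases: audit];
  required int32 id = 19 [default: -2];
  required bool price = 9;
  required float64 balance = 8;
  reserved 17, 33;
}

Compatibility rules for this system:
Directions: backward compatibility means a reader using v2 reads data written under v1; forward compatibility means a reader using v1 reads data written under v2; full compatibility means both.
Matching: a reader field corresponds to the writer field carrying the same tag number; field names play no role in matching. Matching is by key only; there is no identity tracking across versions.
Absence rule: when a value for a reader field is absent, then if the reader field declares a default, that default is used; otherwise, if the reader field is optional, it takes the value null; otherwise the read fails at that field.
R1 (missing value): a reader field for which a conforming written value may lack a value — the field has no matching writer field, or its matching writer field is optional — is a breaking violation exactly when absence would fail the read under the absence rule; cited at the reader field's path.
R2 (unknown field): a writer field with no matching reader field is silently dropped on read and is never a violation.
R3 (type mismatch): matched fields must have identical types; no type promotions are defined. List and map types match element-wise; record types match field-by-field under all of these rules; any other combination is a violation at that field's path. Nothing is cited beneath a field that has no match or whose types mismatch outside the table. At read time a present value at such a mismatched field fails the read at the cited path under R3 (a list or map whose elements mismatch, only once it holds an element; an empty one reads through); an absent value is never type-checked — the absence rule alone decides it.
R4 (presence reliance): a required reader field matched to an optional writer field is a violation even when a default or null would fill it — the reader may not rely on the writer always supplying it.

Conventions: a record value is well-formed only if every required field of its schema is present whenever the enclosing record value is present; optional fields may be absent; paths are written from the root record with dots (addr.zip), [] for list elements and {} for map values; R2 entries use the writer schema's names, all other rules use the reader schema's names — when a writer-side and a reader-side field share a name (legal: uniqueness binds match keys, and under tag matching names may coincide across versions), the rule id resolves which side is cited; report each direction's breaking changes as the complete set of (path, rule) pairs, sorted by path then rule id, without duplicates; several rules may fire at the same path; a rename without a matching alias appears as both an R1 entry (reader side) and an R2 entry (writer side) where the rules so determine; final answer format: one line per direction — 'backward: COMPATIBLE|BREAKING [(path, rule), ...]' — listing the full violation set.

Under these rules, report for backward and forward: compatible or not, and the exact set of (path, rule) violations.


each type pair in Profile: writer, then reader
checking backward for Profile: reader v2 against writer v1:
  writer optional, map<string, int64> -> map<string, int64>: reader extras maps from writer extras
  writer optional, Money -> Money: reader contact maps from writer contact
  writer optional, bytes -> bytes: reader signature maps from writer signature
  writer optional, int32 -> int32: reader seq maps from writer seq
  no writer field matches reader id
  writer required, float64 -> bool: reader price maps from writer price
  writer required, float64 -> float64: reader balance maps from writer balance
  age (writer side), unknown to reader
  writer optional, bytes -> bytes: reader contact.avatar maps from writer contact.avatar
  writer required, string -> string: reader contact.city maps from writer contact.city
  no writer field matches reader contact.locale
  rule R3 violated at price
  => backward verdict for Profile: BREAKING, 1 violation(s)
checking forward for Profile: reader v1 against writer v2:
  writer optional, map<string, int64> -> map<string, int64>: reader extras maps from writer extras
  writer optional, Money -> Money: reader contact maps from writer contact
  writer optional, bytes -> bytes: reader signature maps from writer signature
  writer optional, int32 -> int32: reader seq maps from writer seq
  no writer field matches reader age
  writer required, bool -> float64: reader price maps from writer price
  writer required, float64 -> float64: reader balance maps from writer balance
  id (writer side), unknown to reader
  writer optional, bytes -> bytes: reader contact.avatar maps from writer contact.avatar
  writer required, string -> string: reader contact.city maps from writer contact.city
  contact.locale (writer side), unknown to reader
  rule R3 violated at price
  => forward verdict for Profile: BREAKING, 1 violation(s)

backward: BREAKING [(price, R3)]; forward: BREAKING [(price, R3)]


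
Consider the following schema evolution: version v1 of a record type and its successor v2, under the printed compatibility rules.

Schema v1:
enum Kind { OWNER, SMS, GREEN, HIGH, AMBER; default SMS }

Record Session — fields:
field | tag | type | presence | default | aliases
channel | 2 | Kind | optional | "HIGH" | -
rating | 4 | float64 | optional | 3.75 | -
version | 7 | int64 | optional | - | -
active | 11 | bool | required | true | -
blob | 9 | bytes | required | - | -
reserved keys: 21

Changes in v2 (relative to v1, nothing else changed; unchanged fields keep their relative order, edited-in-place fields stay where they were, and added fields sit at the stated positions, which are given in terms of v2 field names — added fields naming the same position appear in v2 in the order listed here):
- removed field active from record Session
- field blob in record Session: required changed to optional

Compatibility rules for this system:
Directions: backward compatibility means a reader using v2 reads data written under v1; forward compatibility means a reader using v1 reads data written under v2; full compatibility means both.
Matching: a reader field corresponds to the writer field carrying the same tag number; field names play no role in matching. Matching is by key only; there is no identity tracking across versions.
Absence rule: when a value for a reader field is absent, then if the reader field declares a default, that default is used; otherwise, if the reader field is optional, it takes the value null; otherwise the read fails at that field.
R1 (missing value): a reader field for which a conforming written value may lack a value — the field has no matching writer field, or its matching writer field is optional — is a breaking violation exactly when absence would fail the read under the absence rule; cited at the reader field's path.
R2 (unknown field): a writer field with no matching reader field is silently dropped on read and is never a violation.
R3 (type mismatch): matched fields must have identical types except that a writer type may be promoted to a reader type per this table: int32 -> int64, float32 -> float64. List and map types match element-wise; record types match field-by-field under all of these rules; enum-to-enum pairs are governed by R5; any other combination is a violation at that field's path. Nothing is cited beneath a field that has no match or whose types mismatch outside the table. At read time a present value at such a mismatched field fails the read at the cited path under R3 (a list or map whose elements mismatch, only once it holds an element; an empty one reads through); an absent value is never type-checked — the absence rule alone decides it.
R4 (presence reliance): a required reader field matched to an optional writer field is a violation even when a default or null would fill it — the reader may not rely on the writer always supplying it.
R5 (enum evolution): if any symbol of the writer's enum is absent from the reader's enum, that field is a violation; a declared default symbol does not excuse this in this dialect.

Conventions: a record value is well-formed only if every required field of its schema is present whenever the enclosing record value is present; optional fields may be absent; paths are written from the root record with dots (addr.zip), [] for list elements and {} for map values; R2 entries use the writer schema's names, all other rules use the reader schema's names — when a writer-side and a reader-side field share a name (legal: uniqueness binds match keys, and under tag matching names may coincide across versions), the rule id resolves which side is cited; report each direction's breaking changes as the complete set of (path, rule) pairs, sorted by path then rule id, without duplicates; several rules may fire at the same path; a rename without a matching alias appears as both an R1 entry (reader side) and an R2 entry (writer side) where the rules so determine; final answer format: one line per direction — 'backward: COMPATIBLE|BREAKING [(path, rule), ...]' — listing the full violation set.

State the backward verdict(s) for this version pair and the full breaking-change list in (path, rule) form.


arrows below run writer -> reader for Session
backward for Session (reader v2, writer v1):
  channel <- channel (Kind -> Kind, writer optional)
  rating <- rating (float64 -> float64, writer optional)
  version <- version (int64 -> int64, writer optional)
  blob <- blob (bytes -> bytes, writer required)
  writer field active has no reader counterpart
  nothing fires on Session: backward is COMPATIBLE
the other Session changes do not affect what is asked:
  removed field active from record Session -> fires no rule on Session, leaving the asked answer as it is
  field blob in record Session: required changed to optional -> matters only for Session's forward compatibility — outside the asked direction

backward: COMPATIBLE []


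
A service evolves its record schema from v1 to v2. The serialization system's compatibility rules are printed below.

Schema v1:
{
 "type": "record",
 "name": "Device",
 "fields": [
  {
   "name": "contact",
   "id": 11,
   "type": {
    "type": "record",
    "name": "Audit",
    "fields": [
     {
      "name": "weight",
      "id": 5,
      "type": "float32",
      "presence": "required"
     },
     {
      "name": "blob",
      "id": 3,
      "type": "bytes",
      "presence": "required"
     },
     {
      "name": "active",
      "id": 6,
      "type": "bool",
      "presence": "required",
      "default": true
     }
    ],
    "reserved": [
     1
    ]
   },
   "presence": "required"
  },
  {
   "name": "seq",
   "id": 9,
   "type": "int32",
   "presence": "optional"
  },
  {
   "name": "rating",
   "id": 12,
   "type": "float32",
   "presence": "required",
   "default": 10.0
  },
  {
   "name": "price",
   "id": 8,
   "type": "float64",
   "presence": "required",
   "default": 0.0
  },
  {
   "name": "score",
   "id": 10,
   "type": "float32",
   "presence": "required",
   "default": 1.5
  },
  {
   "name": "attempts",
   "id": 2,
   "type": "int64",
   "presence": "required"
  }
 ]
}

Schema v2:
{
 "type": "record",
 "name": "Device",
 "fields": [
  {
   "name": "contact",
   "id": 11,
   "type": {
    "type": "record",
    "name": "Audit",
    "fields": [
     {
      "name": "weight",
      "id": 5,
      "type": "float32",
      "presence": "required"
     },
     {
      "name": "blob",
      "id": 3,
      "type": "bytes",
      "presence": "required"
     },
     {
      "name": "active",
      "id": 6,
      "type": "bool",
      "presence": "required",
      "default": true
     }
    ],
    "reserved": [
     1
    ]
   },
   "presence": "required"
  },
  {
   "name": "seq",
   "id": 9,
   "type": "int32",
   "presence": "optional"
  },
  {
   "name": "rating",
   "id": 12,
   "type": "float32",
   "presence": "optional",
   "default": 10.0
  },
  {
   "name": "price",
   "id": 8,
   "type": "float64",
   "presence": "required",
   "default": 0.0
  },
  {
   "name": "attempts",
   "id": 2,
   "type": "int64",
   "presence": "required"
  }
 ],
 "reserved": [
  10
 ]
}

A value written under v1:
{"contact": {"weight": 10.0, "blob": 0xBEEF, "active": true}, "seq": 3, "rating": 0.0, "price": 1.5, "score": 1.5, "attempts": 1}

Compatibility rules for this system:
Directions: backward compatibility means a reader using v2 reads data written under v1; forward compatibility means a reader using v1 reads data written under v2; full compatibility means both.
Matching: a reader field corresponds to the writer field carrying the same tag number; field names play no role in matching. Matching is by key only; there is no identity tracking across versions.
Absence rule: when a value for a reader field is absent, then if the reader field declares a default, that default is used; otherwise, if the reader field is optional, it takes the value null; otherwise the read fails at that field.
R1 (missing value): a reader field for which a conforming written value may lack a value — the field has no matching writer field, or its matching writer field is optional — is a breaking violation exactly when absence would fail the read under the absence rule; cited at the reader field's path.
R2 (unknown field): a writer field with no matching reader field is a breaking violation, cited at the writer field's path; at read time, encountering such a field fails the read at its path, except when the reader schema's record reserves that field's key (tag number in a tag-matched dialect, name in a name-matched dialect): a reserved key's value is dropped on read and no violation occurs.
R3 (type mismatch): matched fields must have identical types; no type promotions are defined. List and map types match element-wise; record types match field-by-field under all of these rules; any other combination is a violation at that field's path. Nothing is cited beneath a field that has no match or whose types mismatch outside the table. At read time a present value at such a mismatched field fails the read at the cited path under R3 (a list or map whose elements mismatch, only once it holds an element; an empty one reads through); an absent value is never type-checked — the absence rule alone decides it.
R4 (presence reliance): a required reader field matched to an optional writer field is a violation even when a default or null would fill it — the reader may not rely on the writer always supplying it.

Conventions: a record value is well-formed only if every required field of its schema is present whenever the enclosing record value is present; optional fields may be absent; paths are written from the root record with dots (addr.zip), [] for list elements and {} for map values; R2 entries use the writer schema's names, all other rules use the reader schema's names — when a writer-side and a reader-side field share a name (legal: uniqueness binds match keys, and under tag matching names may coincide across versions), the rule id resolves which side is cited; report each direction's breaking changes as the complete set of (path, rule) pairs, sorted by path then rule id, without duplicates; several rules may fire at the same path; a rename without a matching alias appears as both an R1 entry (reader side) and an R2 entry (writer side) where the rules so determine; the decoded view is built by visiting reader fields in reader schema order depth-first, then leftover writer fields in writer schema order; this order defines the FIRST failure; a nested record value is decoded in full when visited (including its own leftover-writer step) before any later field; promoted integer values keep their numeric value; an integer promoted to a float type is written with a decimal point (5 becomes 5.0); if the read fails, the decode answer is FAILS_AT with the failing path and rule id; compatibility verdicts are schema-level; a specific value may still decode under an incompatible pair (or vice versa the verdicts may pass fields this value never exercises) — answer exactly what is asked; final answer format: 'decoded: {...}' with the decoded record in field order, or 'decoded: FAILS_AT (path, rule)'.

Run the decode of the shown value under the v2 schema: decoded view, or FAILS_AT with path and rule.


decoded: {"contact": {"weight": 10.0, "blob": 0xBEEF, "active": true}, "seq": 3, "rating": 0.0, "price": 1.5, "attempts": 1}

arrows below run writer -> reader for Device
migrating the Device value to v2:
  contact.weight := 10.0
  contact.blob := 0xBEEF
  contact.active := true
  seq := 3
  rating := 0.0
  price := 1.5
  attempts := 1
  writer score: reserved -> dropped
  => decoded: {"contact": {"weight": 10.0, "blob": 0xBEEF, "active": true}, "seq": 3, "rating": 0.0, "price": 1.5, "attempts": 1}
diffs on Device not affecting the asked answer:
  field rating in record Device: required changed to optional -> changes Device's schema-level verdicts only — the decode of this value is the same
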